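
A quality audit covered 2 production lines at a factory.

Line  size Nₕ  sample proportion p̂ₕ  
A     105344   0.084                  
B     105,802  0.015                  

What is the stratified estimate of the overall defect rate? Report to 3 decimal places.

0.049

N = 105344 + 105802 = 211146.
Overall proportion = Σ (Nₕ/N)·p̂ₕ.
Σ Nₕp̂ₕ = 8848.896 + 1587.03 = 10435.926.
10435.926 / 211146 = 0.04943... → 0.049.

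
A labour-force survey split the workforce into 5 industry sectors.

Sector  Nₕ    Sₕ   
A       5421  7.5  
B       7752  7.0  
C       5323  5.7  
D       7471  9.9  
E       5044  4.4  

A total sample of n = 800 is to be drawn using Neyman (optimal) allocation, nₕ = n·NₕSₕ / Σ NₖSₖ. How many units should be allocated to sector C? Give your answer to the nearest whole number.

A: NₕSₕ = 5421·7.5 = 40657.5
B: NₕSₕ = 7752·7.0 = 54264
C: NₕSₕ = 5323·5.7 = 30341.1
D: NₕSₕ = 7471·9.9 = 73962.9
E: NₕSₕ = 5044·4.4 = 22193.6
Σ NₕSₕ = 221419.1.
n_C = 800·30341.1/221419.1 = 109.624... → 110.

110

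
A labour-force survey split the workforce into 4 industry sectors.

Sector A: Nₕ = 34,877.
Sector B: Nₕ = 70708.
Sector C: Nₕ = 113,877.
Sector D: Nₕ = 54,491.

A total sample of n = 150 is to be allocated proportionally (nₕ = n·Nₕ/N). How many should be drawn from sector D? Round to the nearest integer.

N = 34877 + 70708 + 113877 + 54491 = 273953.
n_D = 150·54491/273953 = 29.836... → 30.

30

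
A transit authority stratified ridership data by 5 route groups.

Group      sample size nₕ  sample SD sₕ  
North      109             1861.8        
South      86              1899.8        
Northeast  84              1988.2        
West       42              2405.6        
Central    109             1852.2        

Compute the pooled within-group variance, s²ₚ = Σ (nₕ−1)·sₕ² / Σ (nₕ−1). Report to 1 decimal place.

3804735.7

North: (109−1)·1861.8² = 108·3466299.24 = 374360317.92
South: (86−1)·1899.8² = 85·3609240.04 = 306785403.4
Northeast: (84−1)·1988.2² = 83·3952939.24 = 328093956.92
West: (42−1)·2405.6² = 41·5786911.36 = 237263365.76
Central: (109−1)·1852.2² = 108·3430644.84 = 370509642.72
Numerator = 1617012686.72; denominator = Σ(nₕ−1) = 425.
s²ₚ = 1617012686.72/425 = 3804735.733... → 3804735.7.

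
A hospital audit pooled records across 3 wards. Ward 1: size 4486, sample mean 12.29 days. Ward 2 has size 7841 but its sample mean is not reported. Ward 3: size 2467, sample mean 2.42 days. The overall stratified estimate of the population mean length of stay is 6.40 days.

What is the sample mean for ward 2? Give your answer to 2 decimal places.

Σ Nₕx̄ₕ = N·μ, so 7841·x̄_2 = 14794·6.40 − (4486·12.29 + 2467·2.42).
= 94681.6 − 61103.08 = 33578.52.
x̄_2 = 33578.52 / 7841 = 4.2824... → 4.28.

4.28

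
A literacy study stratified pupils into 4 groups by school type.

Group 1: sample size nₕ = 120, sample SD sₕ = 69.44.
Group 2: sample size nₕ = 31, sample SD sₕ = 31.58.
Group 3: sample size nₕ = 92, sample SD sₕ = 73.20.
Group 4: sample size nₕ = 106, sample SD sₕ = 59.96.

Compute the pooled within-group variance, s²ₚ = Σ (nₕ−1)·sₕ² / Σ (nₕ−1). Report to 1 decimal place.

4257.5

Degrees of freedom: 119 + 30 + 91 + 105 = 345.
Σ(nₕ−1)sₕ² = 119·4821.9136 + 30·997.2964 + 91·5358.24 + 105·3595.2016 = 1468822.6184.
s²ₚ = 1468822.6184 / 345 = 4257.457... → 4257.5.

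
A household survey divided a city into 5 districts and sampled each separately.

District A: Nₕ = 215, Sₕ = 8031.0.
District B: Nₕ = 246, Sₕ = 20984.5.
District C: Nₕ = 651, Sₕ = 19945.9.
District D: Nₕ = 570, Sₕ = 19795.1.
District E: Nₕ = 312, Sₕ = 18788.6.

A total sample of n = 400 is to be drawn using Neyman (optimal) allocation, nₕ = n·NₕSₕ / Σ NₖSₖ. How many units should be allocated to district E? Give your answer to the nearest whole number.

63

Σ NₕSₕ = 215·8031.0 + 246·20984.5 + 651·19945.9 + 570·19795.1 + 312·18788.6 = 37018883.1.
Share for E: 5862043.2/37018883.1 = 0.15835.
n_E = 400 × 0.15835 = 63.341... → 63.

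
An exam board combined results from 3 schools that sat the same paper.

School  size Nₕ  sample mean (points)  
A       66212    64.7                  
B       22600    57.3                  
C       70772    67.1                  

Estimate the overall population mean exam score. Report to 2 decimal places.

64.72

N = 159584; weights Wₕ = Nₕ/N = (0.4149, 0.1416, 0.4435).
x̄_st = Σ Wₕ·x̄ₕ = 0.4149·64.7 + 0.1416·57.3 + 0.4435·67.1 ≈ 64.7164...
→ 64.72.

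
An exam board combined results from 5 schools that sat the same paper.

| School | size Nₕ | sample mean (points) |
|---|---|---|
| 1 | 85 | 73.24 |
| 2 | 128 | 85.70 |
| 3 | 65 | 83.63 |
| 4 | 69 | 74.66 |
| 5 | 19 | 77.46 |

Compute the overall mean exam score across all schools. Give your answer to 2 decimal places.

79.93

x̄_st = (Σ Nₕx̄ₕ) / (Σ Nₕ) = (85·73.24 + 128·85.70 + 65·83.63 + 69·74.66 + 19·77.46) / 366
= 29254.23 / 366 = 79.9296... → 79.93.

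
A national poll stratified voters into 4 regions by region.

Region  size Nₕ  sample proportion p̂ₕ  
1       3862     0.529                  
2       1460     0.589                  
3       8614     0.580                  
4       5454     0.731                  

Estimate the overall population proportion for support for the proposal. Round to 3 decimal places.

N = 3862 + 1460 + 8614 + 5454 = 19390.
Overall proportion = Σ (Nₕ/N)·p̂ₕ.
Σ Nₕp̂ₕ = 2042.998 + 859.94 + 4996.12 + 3986.874 = 11885.932.
11885.932 / 19390 = 0.61299... → 0.613.

0.613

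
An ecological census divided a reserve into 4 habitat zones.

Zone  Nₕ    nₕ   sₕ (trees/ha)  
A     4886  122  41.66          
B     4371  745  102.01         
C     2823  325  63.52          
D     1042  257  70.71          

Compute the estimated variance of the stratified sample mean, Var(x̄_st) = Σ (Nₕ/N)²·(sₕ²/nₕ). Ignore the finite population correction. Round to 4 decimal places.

4.2195

N = 13122; Wₕ = Nₕ/N.
zone A: (4886/13122)²·41.66²/122 = 1.9723572
zone B: (4371/13122)²·102.01²/745 = 1.5498539
zone C: (2823/13122)²·63.52²/325 = 0.5745916
zone D: (1042/13122)²·70.71²/257 = 0.1226772
Sum = 4.2194799 → 4.2195.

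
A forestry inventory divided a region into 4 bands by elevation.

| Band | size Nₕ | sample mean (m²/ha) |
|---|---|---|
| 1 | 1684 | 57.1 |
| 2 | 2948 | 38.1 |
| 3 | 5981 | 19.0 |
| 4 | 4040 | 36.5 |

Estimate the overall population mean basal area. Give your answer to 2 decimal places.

N = 14653; weights Wₕ = Nₕ/N = (0.1149, 0.2012, 0.4082, 0.2757).
x̄_st = Σ Wₕ·x̄ₕ = 0.1149·57.1 + 0.2012·38.1 + 0.4082·19.0 + 0.2757·36.5 ≈ 32.0463...
→ 32.05.

32.05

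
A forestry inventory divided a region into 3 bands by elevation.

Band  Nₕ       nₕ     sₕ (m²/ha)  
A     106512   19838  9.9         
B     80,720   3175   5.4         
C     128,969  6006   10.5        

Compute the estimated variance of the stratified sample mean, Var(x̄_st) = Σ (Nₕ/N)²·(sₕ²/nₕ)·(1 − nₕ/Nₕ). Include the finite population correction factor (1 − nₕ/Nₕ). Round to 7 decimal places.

N = 316201; Wₕ = Nₕ/N.
band A: (106512/316201)²·9.9²/19838·(1 − 19838/106512) = 0.0004561770
band B: (80720/316201)²·5.4²/3175·(1 − 3175/80720) = 0.0005749794
band C: (128969/316201)²·10.5²/6006·(1 − 6006/128969) = 0.0029115656
Sum = 0.0039427220 → 0.0039427.

0.0039427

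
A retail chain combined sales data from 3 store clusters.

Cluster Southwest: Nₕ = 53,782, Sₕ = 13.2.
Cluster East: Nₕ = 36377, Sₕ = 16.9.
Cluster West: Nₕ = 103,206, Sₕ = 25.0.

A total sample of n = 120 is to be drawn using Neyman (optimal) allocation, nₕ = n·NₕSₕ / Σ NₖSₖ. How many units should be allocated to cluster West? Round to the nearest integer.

79

Σ NₕSₕ = 53782·13.2 + 36377·16.9 + 103206·25.0 = 3904843.7.
Share for West: 2580150/3904843.7 = 0.66076.
n_West = 120 × 0.66076 = 79.291... → 79.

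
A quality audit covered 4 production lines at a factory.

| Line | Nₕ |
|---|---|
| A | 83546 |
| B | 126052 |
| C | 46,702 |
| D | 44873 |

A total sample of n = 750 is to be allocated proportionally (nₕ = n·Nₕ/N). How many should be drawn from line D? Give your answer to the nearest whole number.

112

Share of line D = 44873/301173 = 0.14899.
Allocate 750 × 0.14899 = 111.746... → 112.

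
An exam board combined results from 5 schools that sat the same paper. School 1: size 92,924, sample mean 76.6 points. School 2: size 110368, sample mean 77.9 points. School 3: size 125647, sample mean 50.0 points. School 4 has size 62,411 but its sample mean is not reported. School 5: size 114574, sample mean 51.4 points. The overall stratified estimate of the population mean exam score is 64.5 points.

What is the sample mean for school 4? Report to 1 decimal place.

76.0

Σ Nₕx̄ₕ = N·μ, so 62411·x̄_4 = 505924·64.5 − (92924·76.6 + 110368·77.9 + 125647·50.0 + 114574·51.4).
= 32632098 − 27887099.2 = 4744998.8.
x̄_4 = 4744998.8 / 62411 = 76.028... → 76.0.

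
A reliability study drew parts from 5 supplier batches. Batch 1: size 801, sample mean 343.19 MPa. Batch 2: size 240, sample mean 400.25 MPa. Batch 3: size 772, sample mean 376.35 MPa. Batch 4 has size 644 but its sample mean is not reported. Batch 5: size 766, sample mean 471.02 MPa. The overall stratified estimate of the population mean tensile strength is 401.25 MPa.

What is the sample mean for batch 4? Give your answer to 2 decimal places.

420.70

Σ Nₕx̄ₕ = N·μ, so 644·x̄_4 = 3223·401.25 − (801·343.19 + 240·400.25 + 772·376.35 + 766·471.02).
= 1293228.75 − 1022298.71 = 270930.04.
x̄_4 = 270930.04 / 644 = 420.6988... → 420.70.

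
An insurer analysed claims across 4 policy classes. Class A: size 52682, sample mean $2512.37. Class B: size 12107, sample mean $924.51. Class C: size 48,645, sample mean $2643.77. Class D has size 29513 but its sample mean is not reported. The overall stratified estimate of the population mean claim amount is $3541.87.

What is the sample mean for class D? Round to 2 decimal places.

Σ Nₕx̄ₕ = N·μ, so 29513·x̄_D = 142947·3541.87 − (52682·2512.37 + 12107·924.51 + 48645·2643.77).
= 506299690.89 − 272155910.56 = 234143780.33.
x̄_D = 234143780.33 / 29513 = 7933.5811... → 7933.58.

7933.58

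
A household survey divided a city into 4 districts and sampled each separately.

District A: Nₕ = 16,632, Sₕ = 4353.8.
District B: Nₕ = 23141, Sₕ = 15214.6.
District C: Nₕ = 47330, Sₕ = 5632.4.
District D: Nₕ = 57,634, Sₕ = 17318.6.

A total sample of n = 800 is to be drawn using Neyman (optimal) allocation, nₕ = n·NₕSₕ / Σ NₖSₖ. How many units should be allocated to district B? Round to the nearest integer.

167

Σ NₕSₕ = 16632·4353.8 + 23141·15214.6 + 47330·5632.4 + 57634·17318.6 = 1689215144.6.
Share for B: 352081058.6/1689215144.6 = 0.20843.
n_B = 800 × 0.20843 = 166.743... → 167.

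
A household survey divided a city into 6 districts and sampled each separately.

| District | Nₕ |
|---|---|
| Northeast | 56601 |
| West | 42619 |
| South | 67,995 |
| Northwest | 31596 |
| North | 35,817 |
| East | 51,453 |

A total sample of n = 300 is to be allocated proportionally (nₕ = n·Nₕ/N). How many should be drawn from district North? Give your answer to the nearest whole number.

Share of district North = 35817/286081 = 0.12520.
Allocate 300 × 0.12520 = 37.560... → 38.

38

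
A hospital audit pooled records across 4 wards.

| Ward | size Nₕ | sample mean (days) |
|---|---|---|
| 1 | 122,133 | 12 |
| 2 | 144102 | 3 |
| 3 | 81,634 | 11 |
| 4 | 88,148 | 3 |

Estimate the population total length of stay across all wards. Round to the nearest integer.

Population total = Σ Nₕ·x̄ₕ (each stratum's size times its mean).
122133·12 + 144102·3 + 81634·11 + 88148·3 = 1465596 + 432306 + 897974 + 264444 = 3060320.

3060320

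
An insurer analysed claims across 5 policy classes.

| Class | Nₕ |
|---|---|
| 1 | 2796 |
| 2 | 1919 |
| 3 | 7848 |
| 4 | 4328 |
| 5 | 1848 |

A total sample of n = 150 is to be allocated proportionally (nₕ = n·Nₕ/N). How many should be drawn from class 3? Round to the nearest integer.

63

N = 2796 + 1919 + 7848 + 4328 + 1848 = 18739.
n_3 = 150·7848/18739 = 62.821... → 63.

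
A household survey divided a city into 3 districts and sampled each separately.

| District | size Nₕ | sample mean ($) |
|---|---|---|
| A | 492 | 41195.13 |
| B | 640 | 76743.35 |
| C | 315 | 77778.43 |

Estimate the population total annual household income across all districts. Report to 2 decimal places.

93883953.41

Population total = Σ Nₕ·x̄ₕ (each stratum's size times its mean).
492·41195.13 + 640·76743.35 + 315·77778.43 = 20268003.96 + 49115744 + 24500205.45 = 93883953.41.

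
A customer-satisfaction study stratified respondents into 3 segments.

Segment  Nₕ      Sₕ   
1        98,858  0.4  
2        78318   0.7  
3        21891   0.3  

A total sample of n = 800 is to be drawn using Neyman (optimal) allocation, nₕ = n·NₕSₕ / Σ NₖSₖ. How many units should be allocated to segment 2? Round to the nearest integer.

435

Σ NₕSₕ = 98858·0.4 + 78318·0.7 + 21891·0.3 = 100933.1.
Share for 2: 54822.6/100933.1 = 0.54316.
n_2 = 800 × 0.54316 = 434.526... → 435.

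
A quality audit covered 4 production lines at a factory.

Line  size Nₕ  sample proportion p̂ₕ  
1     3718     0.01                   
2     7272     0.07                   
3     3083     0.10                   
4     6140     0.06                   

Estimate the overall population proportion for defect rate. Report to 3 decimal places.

Wₕ = Nₕ/N with N = 20213: 0.1839, 0.3598, 0.1525, 0.3038.
p̂_st = 0.1839·0.01 + 0.3598·0.07 + 0.1525·0.10 + 0.3038·0.06 ≈ 0.06050... → 0.061.

0.061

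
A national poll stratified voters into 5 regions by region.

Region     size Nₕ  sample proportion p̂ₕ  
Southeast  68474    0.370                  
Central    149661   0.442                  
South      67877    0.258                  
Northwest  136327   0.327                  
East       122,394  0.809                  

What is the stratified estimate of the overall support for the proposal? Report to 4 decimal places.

0.4637

Wₕ = Nₕ/N with N = 544733: 0.1257, 0.2747, 0.1246, 0.2503, 0.2247.
p̂_st = 0.1257·0.370 + 0.2747·0.442 + 0.1246·0.258 + 0.2503·0.327 + 0.2247·0.809 ≈ 0.463701... → 0.4637.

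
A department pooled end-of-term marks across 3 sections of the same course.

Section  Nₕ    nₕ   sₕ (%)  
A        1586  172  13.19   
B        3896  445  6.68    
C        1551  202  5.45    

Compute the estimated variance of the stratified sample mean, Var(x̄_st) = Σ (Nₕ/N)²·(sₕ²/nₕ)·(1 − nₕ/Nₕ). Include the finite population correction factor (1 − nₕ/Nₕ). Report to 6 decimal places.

0.079337

N = 7033. Term for each stratum: Wₕ²sₕ²/nₕ·(1−nₕ/Nₕ).
Var(x̄_st) = 0.045859836 + 0.027256845 + 0.006219911 = 0.079336592 → 0.079337.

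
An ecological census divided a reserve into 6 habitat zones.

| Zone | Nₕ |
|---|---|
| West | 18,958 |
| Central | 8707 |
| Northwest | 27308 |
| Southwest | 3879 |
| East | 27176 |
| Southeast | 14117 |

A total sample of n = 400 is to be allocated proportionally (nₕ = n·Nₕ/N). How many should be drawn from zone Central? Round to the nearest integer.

Share of zone Central = 8707/100145 = 0.08694.
Allocate 400 × 0.08694 = 34.778... → 35.

35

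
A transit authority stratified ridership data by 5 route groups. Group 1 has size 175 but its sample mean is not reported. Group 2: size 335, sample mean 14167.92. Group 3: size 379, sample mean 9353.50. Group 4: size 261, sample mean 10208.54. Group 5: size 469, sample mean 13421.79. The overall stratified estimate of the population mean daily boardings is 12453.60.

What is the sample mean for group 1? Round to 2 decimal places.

Σ Nₕx̄ₕ = N·μ, so 175·x̄_1 = 1619·12453.60 − (335·14167.92 + 379·9353.50 + 261·10208.54 + 469·13421.79).
= 20162378.4 − 17250478.15 = 2911900.25.
x̄_1 = 2911900.25 / 175 = 16639.43 → 16639.43.

16639.43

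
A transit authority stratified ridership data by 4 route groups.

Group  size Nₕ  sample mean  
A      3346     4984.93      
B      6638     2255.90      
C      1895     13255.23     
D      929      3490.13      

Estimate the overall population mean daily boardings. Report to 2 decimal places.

N = 3346 + 6638 + 1895 + 929 = 12808.
The stratified mean weights each stratum mean by its population share Nₕ/N.
Σ Nₕx̄ₕ = 3346·4984.93 + 6638·2255.90 + 1895·13255.23 + 929·3490.13 = 16679575.78 + 14974664.2 + 25118660.85 + 3242330.77 = 60015231.6.
Divide by N: 60015231.6 / 12808 = 4685.7614... → 4685.76.

4685.76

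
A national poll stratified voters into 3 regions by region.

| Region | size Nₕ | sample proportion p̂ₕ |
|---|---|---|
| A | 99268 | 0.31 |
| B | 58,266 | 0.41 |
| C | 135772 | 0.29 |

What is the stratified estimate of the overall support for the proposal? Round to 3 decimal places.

Wₕ = Nₕ/N with N = 293306: 0.3384, 0.1987, 0.4629.
p̂_st = 0.3384·0.31 + 0.1987·0.41 + 0.4629·0.29 ≈ 0.32061... → 0.321.

0.321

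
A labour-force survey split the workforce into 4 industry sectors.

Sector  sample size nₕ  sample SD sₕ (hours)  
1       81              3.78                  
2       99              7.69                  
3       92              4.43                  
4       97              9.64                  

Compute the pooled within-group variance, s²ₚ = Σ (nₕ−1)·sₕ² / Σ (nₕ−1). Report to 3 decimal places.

48.344

Degrees of freedom: 80 + 98 + 91 + 96 = 365.
Σ(nₕ−1)sₕ² = 80·14.2884 + 98·59.1361 + 91·19.6249 + 96·92.9296 = 17645.5173.
s²ₚ = 17645.5173 / 365 = 48.34388... → 48.344.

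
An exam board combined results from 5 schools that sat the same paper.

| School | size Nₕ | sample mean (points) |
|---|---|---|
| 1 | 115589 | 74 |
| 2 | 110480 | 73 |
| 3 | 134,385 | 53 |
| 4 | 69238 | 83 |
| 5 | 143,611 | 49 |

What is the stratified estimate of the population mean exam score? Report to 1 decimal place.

N = 573303; weights Wₕ = Nₕ/N = (0.2016, 0.1927, 0.2344, 0.1208, 0.2505).
x̄_st = Σ Wₕ·x̄ₕ = 0.2016·74 + 0.1927·73 + 0.2344·53 + 0.1208·83 + 0.2505·49 ≈ 63.709...
→ 63.7.

63.7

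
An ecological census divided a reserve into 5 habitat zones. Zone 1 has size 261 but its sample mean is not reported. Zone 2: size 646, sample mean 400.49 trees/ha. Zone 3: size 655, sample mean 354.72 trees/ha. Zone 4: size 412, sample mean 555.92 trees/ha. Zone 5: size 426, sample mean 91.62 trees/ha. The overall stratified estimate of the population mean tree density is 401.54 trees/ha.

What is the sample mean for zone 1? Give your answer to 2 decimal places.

783.79

N = 261 + 646 + 655 + 412 + 426 = 2400.
Overall total = μ·N = 401.54·2400 = 963696.
Subtract the known strata: 646·400.49 + 655·354.72 + 412·555.92 + 426·91.62 = 759127.3.
Remaining total for zone 1: 963696 − 759127.3 = 204568.7.
Divide by its size: 204568.7 / 261 = 783.7881... → 783.79.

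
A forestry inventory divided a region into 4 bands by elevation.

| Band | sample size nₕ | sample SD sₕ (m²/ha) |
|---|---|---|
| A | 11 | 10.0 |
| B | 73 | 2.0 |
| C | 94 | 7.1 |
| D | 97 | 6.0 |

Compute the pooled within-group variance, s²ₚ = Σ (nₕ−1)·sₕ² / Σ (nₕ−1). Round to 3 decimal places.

A: (11−1)·10.0² = 10·100 = 1000
B: (73−1)·2.0² = 72·4 = 288
C: (94−1)·7.1² = 93·50.41 = 4688.13
D: (97−1)·6.0² = 96·36 = 3456
Numerator = 9432.13; denominator = Σ(nₕ−1) = 271.
s²ₚ = 9432.13/271 = 34.80491... → 34.805.

34.805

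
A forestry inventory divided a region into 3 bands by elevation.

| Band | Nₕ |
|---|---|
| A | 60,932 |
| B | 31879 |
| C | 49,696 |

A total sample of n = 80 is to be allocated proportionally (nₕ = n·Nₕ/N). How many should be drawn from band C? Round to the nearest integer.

28

N = 60932 + 31879 + 49696 = 142507.
n_C = 80·49696/142507 = 27.898... → 28.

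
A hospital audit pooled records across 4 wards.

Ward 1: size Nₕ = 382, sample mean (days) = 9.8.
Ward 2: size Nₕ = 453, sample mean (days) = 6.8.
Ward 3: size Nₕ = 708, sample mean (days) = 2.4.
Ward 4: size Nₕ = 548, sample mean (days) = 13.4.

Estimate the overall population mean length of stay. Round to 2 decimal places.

x̄_st = (Σ Nₕx̄ₕ) / (Σ Nₕ) = (382·9.8 + 453·6.8 + 708·2.4 + 548·13.4) / 2091
= 15866.4 / 2091 = 7.5879... → 7.59.

7.59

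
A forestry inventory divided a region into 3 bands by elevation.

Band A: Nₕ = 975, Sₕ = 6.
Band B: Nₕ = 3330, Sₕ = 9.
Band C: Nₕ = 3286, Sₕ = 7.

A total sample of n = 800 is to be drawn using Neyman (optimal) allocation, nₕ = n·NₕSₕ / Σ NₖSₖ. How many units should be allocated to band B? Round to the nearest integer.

A: NₕSₕ = 975·6 = 5850
B: NₕSₕ = 3330·9 = 29970
C: NₕSₕ = 3286·7 = 23002
Σ NₕSₕ = 58822.
n_B = 800·29970/58822 = 407.603... → 408.

408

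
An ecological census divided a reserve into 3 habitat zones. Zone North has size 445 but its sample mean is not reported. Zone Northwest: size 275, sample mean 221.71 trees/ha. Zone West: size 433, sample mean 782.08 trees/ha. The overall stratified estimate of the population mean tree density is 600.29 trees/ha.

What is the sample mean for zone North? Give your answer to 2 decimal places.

N = 445 + 275 + 433 = 1153.
Overall total = μ·N = 600.29·1153 = 692134.37.
Subtract the known strata: 275·221.71 + 433·782.08 = 399610.89.
Remaining total for zone North: 692134.37 − 399610.89 = 292523.48.
Divide by its size: 292523.48 / 445 = 657.3561... → 657.36.

657.36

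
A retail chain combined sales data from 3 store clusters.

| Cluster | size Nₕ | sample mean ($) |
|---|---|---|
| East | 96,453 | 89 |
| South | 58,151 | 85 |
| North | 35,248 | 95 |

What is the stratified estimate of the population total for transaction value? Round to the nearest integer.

16875712

East: 96453·89 = 8584317
South: 58151·85 = 4942835
North: 35248·95 = 3348560
τ̂ = Σ Nₕx̄ₕ = 16875712.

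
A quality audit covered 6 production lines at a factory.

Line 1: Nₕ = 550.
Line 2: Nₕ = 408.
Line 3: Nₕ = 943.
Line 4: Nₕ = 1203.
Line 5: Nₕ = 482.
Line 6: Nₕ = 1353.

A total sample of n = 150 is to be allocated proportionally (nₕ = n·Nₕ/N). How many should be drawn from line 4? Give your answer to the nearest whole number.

Share of line 4 = 1203/4939 = 0.24357.
Allocate 150 × 0.24357 = 36.536... → 37.

37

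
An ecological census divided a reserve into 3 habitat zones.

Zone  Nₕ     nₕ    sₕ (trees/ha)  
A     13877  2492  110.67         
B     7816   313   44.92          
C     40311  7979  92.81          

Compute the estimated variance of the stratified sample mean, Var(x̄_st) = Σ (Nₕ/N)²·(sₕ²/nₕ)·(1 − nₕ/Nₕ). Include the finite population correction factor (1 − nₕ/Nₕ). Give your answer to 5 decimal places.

0.66629

N = 62004. Term for each stratum: Wₕ²sₕ²/nₕ·(1−nₕ/Nₕ).
Var(x̄_st) = 0.20197657 + 0.09833661 + 0.36598038 = 0.66629356 → 0.66629.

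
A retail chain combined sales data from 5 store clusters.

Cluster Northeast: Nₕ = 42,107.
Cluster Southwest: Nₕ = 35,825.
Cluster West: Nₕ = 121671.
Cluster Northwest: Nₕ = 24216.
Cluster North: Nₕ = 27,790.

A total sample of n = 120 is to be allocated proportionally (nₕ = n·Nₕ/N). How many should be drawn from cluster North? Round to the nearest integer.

N = 42107 + 35825 + 121671 + 24216 + 27790 = 251609.
n_North = 120·27790/251609 = 13.254... → 13.

13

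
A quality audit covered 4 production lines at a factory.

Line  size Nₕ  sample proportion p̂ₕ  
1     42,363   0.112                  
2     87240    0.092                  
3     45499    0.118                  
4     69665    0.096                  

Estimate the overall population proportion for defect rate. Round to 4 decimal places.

0.1014

N = 42363 + 87240 + 45499 + 69665 = 244767.
Overall proportion = Σ (Nₕ/N)·p̂ₕ.
Σ Nₕp̂ₕ = 4744.656 + 8026.08 + 5368.882 + 6687.84 = 24827.458.
24827.458 / 244767 = 0.101433... → 0.1014.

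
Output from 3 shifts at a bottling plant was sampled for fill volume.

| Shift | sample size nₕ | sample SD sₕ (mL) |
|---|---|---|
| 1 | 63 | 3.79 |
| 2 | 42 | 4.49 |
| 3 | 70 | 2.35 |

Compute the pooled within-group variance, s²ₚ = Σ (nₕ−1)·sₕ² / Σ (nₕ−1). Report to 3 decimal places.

12.199

1: (63−1)·3.79² = 62·14.3641 = 890.5742
2: (42−1)·4.49² = 41·20.1601 = 826.5641
3: (70−1)·2.35² = 69·5.5225 = 381.0525
Numerator = 2098.1908; denominator = Σ(nₕ−1) = 172.
s²ₚ = 2098.1908/172 = 12.19878... → 12.199.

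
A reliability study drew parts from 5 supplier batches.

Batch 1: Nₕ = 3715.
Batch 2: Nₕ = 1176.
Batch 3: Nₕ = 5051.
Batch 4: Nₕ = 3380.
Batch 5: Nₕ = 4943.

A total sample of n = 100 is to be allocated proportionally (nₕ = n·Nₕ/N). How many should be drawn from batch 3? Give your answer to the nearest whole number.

28

Share of batch 3 = 5051/18265 = 0.27654.
Allocate 100 × 0.27654 = 27.654... → 28.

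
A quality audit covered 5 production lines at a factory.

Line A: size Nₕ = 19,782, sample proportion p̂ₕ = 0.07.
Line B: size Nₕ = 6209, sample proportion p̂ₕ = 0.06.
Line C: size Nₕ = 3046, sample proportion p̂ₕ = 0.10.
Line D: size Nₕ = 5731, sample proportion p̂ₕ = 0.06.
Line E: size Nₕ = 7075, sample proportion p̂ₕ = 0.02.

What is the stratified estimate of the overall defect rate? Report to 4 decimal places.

Wₕ = Nₕ/N with N = 41843: 0.4728, 0.1484, 0.0728, 0.1370, 0.1691.
p̂_st = 0.4728·0.07 + 0.1484·0.06 + 0.0728·0.10 + 0.1370·0.06 + 0.1691·0.02 ≈ 0.060876... → 0.0609.

0.0609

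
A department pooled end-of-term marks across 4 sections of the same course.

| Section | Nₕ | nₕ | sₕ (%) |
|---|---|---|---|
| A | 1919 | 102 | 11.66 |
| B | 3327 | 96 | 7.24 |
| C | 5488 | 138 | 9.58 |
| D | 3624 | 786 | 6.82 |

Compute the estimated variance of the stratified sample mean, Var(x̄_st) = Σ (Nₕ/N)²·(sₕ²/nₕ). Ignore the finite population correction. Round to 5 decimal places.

N = 14358. Term for each stratum: Wₕ²sₕ²/nₕ.
Var(x̄_st) = 0.02380998 + 0.02931728 + 0.09716106 + 0.00376994 = 0.15405825 → 0.15406.

0.15406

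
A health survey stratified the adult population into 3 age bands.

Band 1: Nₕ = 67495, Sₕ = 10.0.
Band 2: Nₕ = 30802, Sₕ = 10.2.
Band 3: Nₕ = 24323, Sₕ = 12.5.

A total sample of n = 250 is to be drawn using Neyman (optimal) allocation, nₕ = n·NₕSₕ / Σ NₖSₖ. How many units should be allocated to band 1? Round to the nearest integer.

1: NₕSₕ = 67495·10.0 = 674950
2: NₕSₕ = 30802·10.2 = 314180.4
3: NₕSₕ = 24323·12.5 = 304037.5
Σ NₕSₕ = 1293167.9.
n_1 = 250·674950/1293167.9 = 130.484... → 130.

130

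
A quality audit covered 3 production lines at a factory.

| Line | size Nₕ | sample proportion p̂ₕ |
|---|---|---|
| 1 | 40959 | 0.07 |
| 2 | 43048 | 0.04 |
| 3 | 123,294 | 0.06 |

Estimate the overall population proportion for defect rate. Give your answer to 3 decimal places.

Wₕ = Nₕ/N with N = 207301: 0.1976, 0.2077, 0.5948.
p̂_st = 0.1976·0.07 + 0.2077·0.04 + 0.5948·0.06 ≈ 0.05782... → 0.058.

0.058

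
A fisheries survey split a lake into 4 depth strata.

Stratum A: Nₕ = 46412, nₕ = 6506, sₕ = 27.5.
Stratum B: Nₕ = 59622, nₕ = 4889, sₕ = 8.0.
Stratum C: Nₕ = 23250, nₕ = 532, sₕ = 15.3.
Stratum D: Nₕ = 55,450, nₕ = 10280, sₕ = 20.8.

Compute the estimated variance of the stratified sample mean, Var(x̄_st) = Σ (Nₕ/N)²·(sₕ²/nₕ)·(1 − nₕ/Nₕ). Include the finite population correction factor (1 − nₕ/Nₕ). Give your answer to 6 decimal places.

N = 184734; Wₕ = Nₕ/N.
stratum A: (46412/184734)²·27.5²/6506·(1 − 6506/46412) = 0.006308501
stratum B: (59622/184734)²·8.0²/4889·(1 − 4889/59622) = 0.001251763
stratum C: (23250/184734)²·15.3²/532·(1 − 532/23250) = 0.006810369
stratum D: (55450/184734)²·20.8²/10280·(1 − 10280/55450) = 0.003088812
Sum = 0.017459444 → 0.017459.

0.017459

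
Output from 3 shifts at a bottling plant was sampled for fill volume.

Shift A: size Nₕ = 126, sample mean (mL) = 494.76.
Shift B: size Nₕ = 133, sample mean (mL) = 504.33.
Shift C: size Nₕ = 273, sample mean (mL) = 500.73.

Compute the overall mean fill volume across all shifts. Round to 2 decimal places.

500.22

N = 532; weights Wₕ = Nₕ/N = (0.2368, 0.2500, 0.5132).
x̄_st = Σ Wₕ·x̄ₕ = 0.2368·494.76 + 0.2500·504.33 + 0.5132·500.73 ≈ 500.2161...
→ 500.22.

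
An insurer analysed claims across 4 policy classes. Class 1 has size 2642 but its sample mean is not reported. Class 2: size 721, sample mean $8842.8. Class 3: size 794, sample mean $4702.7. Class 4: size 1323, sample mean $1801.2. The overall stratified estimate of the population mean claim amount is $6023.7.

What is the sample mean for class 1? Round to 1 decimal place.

7765.8

Σ Nₕx̄ₕ = N·μ, so 2642·x̄_1 = 5480·6023.7 − (721·8842.8 + 794·4702.7 + 1323·1801.2).
= 33009876 − 12492590.2 = 20517285.8.
x̄_1 = 20517285.8 / 2642 = 7765.816... → 7765.8.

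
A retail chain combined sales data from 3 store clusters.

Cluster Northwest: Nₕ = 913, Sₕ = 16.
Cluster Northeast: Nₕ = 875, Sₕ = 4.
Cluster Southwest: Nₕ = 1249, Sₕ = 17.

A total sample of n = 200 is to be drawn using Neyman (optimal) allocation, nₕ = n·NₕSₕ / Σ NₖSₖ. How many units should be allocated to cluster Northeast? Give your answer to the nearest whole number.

Northwest: NₕSₕ = 913·16 = 14608
Northeast: NₕSₕ = 875·4 = 3500
Southwest: NₕSₕ = 1249·17 = 21233
Σ NₕSₕ = 39341.
n_Northeast = 200·3500/39341 = 17.793... → 18.

18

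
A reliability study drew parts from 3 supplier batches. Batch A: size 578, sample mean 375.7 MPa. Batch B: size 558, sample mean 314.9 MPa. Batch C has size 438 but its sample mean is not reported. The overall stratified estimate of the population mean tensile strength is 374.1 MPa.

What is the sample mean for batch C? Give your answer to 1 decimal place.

N = 578 + 558 + 438 = 1574.
Overall total = μ·N = 374.1·1574 = 588833.4.
Subtract the known strata: 578·375.7 + 558·314.9 = 392868.8.
Remaining total for batch C: 588833.4 − 392868.8 = 195964.6.
Divide by its size: 195964.6 / 438 = 447.408... → 447.4.

447.4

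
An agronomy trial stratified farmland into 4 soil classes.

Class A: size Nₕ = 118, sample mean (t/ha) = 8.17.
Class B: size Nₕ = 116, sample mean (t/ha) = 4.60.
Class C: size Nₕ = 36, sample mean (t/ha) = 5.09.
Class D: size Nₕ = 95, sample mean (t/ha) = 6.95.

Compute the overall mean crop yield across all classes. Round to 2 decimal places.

x̄_st = (Σ Nₕx̄ₕ) / (Σ Nₕ) = (118·8.17 + 116·4.60 + 36·5.09 + 95·6.95) / 365
= 2341.15 / 365 = 6.4141... → 6.41.

6.41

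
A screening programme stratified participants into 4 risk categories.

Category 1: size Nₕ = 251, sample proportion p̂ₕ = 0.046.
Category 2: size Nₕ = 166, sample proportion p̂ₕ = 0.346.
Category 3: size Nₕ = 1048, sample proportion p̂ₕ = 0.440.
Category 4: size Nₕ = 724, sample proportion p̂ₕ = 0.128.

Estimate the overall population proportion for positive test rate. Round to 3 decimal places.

Wₕ = Nₕ/N with N = 2189: 0.1147, 0.0758, 0.4788, 0.3307.
p̂_st = 0.1147·0.046 + 0.0758·0.346 + 0.4788·0.440 + 0.3307·0.128 ≈ 0.28450... → 0.285.

0.285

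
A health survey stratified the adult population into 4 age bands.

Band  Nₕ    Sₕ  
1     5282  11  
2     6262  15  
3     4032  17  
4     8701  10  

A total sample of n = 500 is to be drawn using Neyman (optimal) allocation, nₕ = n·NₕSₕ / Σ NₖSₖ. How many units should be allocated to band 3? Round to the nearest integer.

1: NₕSₕ = 5282·11 = 58102
2: NₕSₕ = 6262·15 = 93930
3: NₕSₕ = 4032·17 = 68544
4: NₕSₕ = 8701·10 = 87010
Σ NₕSₕ = 307586.
n_3 = 500·68544/307586 = 111.422... → 111.

111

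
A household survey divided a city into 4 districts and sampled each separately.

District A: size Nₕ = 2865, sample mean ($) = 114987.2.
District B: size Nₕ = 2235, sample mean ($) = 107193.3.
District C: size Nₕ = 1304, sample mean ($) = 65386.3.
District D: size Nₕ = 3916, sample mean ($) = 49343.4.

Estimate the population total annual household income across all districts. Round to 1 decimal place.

847507843.1

Estimate total by summing Nₕ·x̄ₕ over strata.
2865·114987.2 + 2235·107193.3 + 1304·65386.3 + 3916·49343.4 = 329438328 + 239577025.5 + 85263735.2 + 193228754.4 = 847507843.1.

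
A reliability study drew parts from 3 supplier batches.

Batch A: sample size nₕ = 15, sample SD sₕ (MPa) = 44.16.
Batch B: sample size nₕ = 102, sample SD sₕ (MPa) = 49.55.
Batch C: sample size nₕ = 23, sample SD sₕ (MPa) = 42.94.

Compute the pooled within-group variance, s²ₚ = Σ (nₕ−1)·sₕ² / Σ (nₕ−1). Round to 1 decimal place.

2305.4

Degrees of freedom: 14 + 101 + 22 = 137.
Σ(nₕ−1)sₕ² = 14·1950.1056 + 101·2455.2025 + 22·1843.8436 = 315841.4901.
s²ₚ = 315841.4901 / 137 = 2305.412... → 2305.4.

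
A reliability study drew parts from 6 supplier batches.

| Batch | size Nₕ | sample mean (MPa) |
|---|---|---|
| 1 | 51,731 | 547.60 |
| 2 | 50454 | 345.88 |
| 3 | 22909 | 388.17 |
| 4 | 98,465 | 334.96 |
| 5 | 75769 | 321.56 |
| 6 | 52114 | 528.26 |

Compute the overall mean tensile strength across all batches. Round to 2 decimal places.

397.07

x̄_st = (Σ Nₕx̄ₕ) / (Σ Nₕ) = (51731·547.60 + 50454·345.88 + 22909·388.17 + 98465·334.96 + 75769·321.56 + 52114·528.26) / 351442
= 139547369.33 / 351442 = 397.0708... → 397.07.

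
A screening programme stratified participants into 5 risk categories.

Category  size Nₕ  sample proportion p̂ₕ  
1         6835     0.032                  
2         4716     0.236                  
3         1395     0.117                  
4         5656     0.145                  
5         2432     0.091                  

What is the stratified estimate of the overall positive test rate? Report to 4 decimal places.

N = 6835 + 4716 + 1395 + 5656 + 2432 = 21034.
Overall proportion = Σ (Nₕ/N)·p̂ₕ.
Σ Nₕp̂ₕ = 218.72 + 1112.976 + 163.215 + 820.12 + 221.312 = 2536.343.
2536.343 / 21034 = 0.120583... → 0.1206.

0.1206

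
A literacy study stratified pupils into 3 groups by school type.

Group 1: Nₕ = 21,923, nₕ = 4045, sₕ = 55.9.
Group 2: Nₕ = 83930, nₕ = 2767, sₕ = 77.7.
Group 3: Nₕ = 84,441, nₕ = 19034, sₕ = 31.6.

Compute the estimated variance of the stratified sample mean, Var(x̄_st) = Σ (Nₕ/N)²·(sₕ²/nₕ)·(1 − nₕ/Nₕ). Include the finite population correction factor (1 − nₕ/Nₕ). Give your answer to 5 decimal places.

0.42681

N = 190294. Term for each stratum: Wₕ²sₕ²/nₕ·(1−nₕ/Nₕ).
Var(x̄_st) = 0.00836130 + 0.41044787 + 0.00800150 = 0.42681067 → 0.42681.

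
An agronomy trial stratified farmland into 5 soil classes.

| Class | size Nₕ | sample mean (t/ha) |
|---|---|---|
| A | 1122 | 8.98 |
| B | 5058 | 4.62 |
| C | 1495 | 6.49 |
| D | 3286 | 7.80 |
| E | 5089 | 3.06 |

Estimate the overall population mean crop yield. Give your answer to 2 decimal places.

5.26

x̄_st = (Σ Nₕx̄ₕ) / (Σ Nₕ) = (1122·8.98 + 5058·4.62 + 1495·6.49 + 3286·7.80 + 5089·3.06) / 16050
= 84349.21 / 16050 = 5.2554... → 5.26.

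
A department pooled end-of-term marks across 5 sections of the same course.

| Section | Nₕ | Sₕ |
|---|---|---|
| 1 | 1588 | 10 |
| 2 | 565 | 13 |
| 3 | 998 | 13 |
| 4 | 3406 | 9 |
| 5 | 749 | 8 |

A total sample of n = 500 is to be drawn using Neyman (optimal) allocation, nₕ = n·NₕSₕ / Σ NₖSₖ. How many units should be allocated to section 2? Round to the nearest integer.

50

Σ NₕSₕ = 1588·10 + 565·13 + 998·13 + 3406·9 + 749·8 = 72845.
Share for 2: 7345/72845 = 0.10083.
n_2 = 500 × 0.10083 = 50.415... → 50.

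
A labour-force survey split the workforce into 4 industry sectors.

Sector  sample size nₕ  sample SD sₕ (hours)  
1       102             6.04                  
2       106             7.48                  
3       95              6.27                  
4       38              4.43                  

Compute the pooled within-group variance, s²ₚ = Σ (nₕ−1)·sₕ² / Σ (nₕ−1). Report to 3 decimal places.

41.487

1: (102−1)·6.04² = 101·36.4816 = 3684.6416
2: (106−1)·7.48² = 105·55.9504 = 5874.792
3: (95−1)·6.27² = 94·39.3129 = 3695.4126
4: (38−1)·4.43² = 37·19.6249 = 726.1213
Numerator = 13980.9675; denominator = Σ(nₕ−1) = 337.
s²ₚ = 13980.9675/337 = 41.48655... → 41.487.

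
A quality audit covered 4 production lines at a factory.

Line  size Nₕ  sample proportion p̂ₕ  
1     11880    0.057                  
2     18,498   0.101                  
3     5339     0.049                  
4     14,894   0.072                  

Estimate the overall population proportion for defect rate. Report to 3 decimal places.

Wₕ = Nₕ/N with N = 50611: 0.2347, 0.3655, 0.1055, 0.2943.
p̂_st = 0.2347·0.057 + 0.3655·0.101 + 0.1055·0.049 + 0.2943·0.072 ≈ 0.07665... → 0.077.

0.077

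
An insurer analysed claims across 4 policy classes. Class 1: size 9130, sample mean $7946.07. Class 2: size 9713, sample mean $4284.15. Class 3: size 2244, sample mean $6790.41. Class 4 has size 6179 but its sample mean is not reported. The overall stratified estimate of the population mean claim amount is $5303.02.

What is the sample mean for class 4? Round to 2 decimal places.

N = 9130 + 9713 + 2244 + 6179 = 27266.
Overall total = μ·N = 5303.02·27266 = 144592143.32.
Subtract the known strata: 9130·7946.07 + 9713·4284.15 + 2244·6790.41 = 129397248.09.
Remaining total for class 4: 144592143.32 − 129397248.09 = 15194895.23.
Divide by its size: 15194895.23 / 6179 = 2459.1188... → 2459.12.

2459.12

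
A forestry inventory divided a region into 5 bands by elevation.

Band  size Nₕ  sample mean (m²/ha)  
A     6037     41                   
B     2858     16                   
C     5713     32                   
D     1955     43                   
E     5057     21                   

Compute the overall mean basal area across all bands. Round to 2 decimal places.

30.82

N = 6037 + 2858 + 5713 + 1955 + 5057 = 21620.
Weight each subgroup mean by Nₕ/N and sum.
Σ Nₕx̄ₕ = 6037·41 + 2858·16 + 5713·32 + 1955·43 + 5057·21 = 247517 + 45728 + 182816 + 84065 + 106197 = 666323.
Divide by N: 666323 / 21620 = 30.8198... → 30.82.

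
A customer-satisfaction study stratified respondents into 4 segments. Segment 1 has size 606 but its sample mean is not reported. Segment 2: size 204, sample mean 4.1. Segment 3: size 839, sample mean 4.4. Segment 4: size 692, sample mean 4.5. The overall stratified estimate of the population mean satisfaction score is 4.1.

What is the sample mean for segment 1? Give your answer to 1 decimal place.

Σ Nₕx̄ₕ = N·μ, so 606·x̄_1 = 2341·4.1 − (204·4.1 + 839·4.4 + 692·4.5).
= 9598.1 − 7642 = 1956.1.
x̄_1 = 1956.1 / 606 = 3.228... → 3.2.

3.2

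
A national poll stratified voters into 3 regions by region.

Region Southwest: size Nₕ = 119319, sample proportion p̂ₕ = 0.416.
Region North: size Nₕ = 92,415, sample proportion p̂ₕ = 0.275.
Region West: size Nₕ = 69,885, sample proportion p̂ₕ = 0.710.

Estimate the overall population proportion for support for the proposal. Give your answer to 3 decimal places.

0.443

N = 119319 + 92415 + 69885 = 281619.
Overall proportion = Σ (Nₕ/N)·p̂ₕ.
Σ Nₕp̂ₕ = 49636.704 + 25414.125 + 49618.35 = 124669.179.
124669.179 / 281619 = 0.44269... → 0.443.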